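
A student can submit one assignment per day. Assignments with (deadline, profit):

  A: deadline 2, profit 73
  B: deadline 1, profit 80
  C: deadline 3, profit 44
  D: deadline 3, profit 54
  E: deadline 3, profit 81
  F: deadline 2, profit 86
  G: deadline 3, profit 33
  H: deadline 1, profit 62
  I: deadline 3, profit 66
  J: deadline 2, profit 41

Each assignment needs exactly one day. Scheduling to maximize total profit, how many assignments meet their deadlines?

3

By profit: F(d2,86), E(d3,81), B(d1,80), A(d2,73), I(d3,66), H(d1,62), D(d3,54), C(d3,44), J(d2,41), G(d3,33)
F→slot 2; E→slot 3; B→slot 1; A skipped; I skipped; H skipped; D skipped; C skipped; J skipped; G skipped.
3 of 10 scheduled.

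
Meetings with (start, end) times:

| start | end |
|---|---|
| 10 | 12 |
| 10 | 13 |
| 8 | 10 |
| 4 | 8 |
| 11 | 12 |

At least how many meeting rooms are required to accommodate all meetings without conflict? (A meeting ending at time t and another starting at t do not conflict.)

3

Count concurrent intervals with a sweep; the peak is the room count.
Events (time:±→running): 4:+→1 8:-→0 8:+→1 10:-→0 10:+→1 10:+→2 11:+→3 … peak 3.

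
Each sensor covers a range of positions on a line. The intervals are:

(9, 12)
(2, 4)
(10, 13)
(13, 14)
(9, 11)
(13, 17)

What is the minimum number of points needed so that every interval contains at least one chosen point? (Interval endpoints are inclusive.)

3

Process intervals by earliest right end; each time one isn't hit yet, stab at its right endpoint.
By right end: [2,4]  [9,11]  [9,12]  [10,13]  [13,14]  [13,17]
[2,4] uncovered → point at 4; [9,11] uncovered → point at 11; [13,14] uncovered → point at 14.
Points: 4, 11, 14 (3 total).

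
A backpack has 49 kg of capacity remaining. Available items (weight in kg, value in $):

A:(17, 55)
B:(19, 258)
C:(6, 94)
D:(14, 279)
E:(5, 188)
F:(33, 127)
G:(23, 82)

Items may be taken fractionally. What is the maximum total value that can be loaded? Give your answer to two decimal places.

Greedy by value/weight ratio, highest first.
Order: E (188/5=37.60) > D (279/14=19.93) > C (94/6=15.67) > B (258/19=13.58) > F (127/33=3.85) > G (82/23=3.57) > A (55/17=3.24)
Fill: take E (5 @ 188) → take D (14 @ 279) → take C (6 @ 94) → take B (19 @ 258) → take 5/33 of F → 19.24; 49/49 used.
Total value = 838.24

838.24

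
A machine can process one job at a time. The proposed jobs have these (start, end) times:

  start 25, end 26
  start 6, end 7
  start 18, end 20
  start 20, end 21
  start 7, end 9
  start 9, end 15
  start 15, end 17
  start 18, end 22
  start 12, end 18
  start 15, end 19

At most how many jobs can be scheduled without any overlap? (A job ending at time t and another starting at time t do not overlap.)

7

Order by finish time; keep every interval that doesn't clash with the previous kept one.
Sorted by end: (6,7)  (7,9)  (9,15)  (15,17)  (12,18)  (15,19)  (18,20)  (20,21)  (18,22)  (25,26)
take (6,7); take (7,9); take (9,15); take (15,17); take (18,20); take (20,21); skip (18,22); take (25,26).
Selected 7 jobs.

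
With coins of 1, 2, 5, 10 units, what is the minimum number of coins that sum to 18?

Use the largest denomination that fits, subtract, and repeat.
18 = 1×10 + 1×5 + 1×2 + 1×1
Total coins = 1 + 1 + 1 + 1 = 4

4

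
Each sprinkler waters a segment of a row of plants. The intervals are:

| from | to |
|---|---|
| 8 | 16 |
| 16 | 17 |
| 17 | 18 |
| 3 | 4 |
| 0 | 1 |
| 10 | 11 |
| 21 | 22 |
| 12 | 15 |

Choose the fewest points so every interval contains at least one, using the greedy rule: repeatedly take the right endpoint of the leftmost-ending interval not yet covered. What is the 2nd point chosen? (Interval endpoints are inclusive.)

4

Sort by right endpoint; whenever an interval is uncovered, place a point at its right end.
By right end: [0,1]  [3,4]  [10,11]  [12,15]  [8,16]  [16,17]  [17,18]  [21,22]
[0,1] uncovered → point at 1; [3,4] uncovered → point at 4; [10,11] uncovered → point at 11; [12,15] uncovered → point at 15; [16,17] uncovered → point at 17; [21,22] uncovered → point at 22.
Points: 1, 4, 11, 15, 17, 22 (6 total).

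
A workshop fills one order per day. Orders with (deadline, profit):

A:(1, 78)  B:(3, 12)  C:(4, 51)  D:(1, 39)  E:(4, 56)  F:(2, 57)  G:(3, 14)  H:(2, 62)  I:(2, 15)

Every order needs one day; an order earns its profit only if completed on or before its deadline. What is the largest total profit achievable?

Sort by profit descending; place each in the latest free slot ≤ its deadline.
Profit order: A=78 H=62 F=57 E=56 C=51 D=39 I=15 G=14 B=12
Assign: A→slot 1, H→slot 2, F skipped, E→slot 4, C→slot 3, D skipped, I skipped, G skipped, B skipped.
Slots: [1:A] [2:H] [3:C] [4:E]
Profit = 78 + 62 + 51 + 56 = 247

247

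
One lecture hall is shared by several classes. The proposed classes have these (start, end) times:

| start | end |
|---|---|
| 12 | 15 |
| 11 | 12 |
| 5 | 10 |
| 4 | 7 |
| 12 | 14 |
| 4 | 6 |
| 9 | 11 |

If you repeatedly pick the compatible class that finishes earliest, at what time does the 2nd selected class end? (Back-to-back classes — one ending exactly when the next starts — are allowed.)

11

Order by finish time; keep every interval that doesn't clash with the previous kept one.
By end time: (4,6), (4,7), (5,10), (9,11), (11,12), (12,14), (12,15).
Pick (4,6); next start ≥ 6 → (9,11); next start ≥ 11 → (11,12); next start ≥ 12 → (12,14).
Selected: (4,6) (9,11) (11,12) (12,14)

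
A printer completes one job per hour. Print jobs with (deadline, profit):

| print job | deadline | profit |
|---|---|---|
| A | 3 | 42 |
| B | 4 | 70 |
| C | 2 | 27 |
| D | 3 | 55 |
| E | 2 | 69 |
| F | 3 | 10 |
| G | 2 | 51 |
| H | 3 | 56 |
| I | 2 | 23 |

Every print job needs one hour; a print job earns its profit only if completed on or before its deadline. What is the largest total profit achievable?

Take jobs in profit order; each goes to the latest open slot no later than its deadline.
By profit: B(d4,70), E(d2,69), H(d3,56), D(d3,55), G(d2,51), A(d3,42), C(d2,27), I(d2,23), F(d3,10)
B→slot 4; E→slot 2; H→slot 3; D→slot 1; G skipped; A skipped; C skipped; I skipped; F skipped.
Profit = 55 + 69 + 56 + 70 = 250

250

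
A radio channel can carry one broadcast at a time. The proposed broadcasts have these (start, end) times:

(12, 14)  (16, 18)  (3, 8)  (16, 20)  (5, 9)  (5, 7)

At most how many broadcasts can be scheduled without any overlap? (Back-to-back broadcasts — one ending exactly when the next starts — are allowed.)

By end time: (5,7), (3,8), (5,9), (12,14), (16,18), (16,20).
Pick (5,7); next start ≥ 7 → (12,14); next start ≥ 14 → (16,18).
Selected 3 broadcasts.

3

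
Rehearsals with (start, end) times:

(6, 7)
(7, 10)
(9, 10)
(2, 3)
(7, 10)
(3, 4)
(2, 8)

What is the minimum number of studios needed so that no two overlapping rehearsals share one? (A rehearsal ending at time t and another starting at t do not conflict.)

Events (time:±→running): 2:+→1 2:+→2 3:-→1 3:+→2 4:-→1 6:+→2 7:-→1 7:+→2 7:+→3 … peak 3.

3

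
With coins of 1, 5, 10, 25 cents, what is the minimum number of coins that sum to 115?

115 − 4×25→15 − 1×10→5 − 1×5→0
Total coins = 4 + 1 + 1 = 6

6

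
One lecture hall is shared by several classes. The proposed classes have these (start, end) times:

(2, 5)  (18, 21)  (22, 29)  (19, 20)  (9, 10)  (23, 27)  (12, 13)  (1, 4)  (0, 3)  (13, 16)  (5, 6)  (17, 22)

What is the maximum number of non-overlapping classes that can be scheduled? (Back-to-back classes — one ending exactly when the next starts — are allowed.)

7

Sort by end time and greedily take each interval whose start is ≥ the last chosen end.
Sorted by end: (0,3)  (1,4)  (2,5)  (5,6)  (9,10)  (12,13)  (13,16)  (19,20)  (18,21)  (17,22)  (23,27)  (22,29)
take (0,3); skip (1,4); take (5,6); take (9,10); take (12,13); take (13,16); take (19,20); take (23,27); skip (22,29).
Selected 7 classes.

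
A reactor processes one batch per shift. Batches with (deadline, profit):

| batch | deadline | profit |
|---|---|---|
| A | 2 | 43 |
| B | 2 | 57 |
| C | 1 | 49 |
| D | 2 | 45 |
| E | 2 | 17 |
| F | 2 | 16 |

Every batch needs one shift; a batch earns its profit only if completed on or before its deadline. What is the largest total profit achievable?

106

Profit order: B=57 C=49 D=45 A=43 E=17 F=16
Assign: B→slot 2, C→slot 1, D skipped, A skipped, E skipped, F skipped.
Slots: [1:C] [2:B]
Profit = 49 + 57 = 106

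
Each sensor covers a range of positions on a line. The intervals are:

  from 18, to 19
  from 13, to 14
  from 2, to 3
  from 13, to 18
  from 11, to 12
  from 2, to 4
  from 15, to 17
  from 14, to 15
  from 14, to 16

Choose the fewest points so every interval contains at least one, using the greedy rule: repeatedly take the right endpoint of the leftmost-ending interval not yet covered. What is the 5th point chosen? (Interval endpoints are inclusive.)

Sorted: [2,3] [2,4] [11,12] [13,14] [14,15] [14,16] [15,17] [13,18] [18,19]
{[2,3],[2,4]} hit by 3; {[11,12]} hit by 12; {[13,14],[14,15],[14,16]} hit by 14; {[15,17],[13,18]} hit by 17; {[18,19]} hit by 19.
Points: 3, 12, 14, 17, 19 (5 total).

19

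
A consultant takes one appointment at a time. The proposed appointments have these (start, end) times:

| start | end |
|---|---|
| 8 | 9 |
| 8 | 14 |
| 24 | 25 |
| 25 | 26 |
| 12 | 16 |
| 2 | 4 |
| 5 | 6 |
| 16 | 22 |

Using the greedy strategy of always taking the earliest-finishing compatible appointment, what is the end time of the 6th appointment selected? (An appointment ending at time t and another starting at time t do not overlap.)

25

Order by finish time; keep every interval that doesn't clash with the previous kept one.
Sorted by end: (2,4)  (5,6)  (8,9)  (8,14)  (12,16)  (16,22)  (24,25)  (25,26)
take (2,4); take (5,6); take (8,9); skip (8,14); take (12,16); take (16,22); take (24,25); take (25,26).
Selected: (2,4) (5,6) (8,9) (12,16) (16,22) (24,25) (25,26)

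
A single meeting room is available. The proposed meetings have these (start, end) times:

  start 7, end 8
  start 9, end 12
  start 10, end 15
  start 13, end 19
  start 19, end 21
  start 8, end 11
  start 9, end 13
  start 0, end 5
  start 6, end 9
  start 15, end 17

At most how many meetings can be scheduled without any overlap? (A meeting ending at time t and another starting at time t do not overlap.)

Order by finish time; keep every interval that doesn't clash with the previous kept one.
By end time: (0,5), (7,8), (6,9), (8,11), (9,12), (9,13), (10,15), (15,17), (13,19), (19,21).
Pick (0,5); next start ≥ 5 → (7,8); next start ≥ 8 → (8,11); next start ≥ 11 → (15,17); next start ≥ 17 → (19,21).
Selected 5 meetings.

5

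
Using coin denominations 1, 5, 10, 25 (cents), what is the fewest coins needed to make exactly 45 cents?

45 = 1×25 + 2×10
Total coins = 1 + 2 = 3

3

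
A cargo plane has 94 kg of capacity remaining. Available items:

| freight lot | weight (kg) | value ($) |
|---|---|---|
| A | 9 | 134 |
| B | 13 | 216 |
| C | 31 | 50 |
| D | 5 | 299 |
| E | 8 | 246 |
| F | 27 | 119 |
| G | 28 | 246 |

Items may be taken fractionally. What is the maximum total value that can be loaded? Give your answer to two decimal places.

1266.45

Ratios (sorted): D 59.80, E 30.75, B 16.62, A 14.89, G 8.79, F 4.41, C 1.61
take D (5 @ 299); take E (8 @ 246); take B (13 @ 216); take A (9 @ 134); take G (28 @ 246); take F (27 @ 119); take 4/31 of C → 6.45. Capacity used 94/94.
Total value = 1266.45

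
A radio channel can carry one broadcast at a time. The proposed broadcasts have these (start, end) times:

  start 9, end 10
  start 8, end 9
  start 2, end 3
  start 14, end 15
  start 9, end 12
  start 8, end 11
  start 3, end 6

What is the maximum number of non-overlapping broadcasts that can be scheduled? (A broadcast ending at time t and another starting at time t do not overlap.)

5

Sorted by end: (2,3)  (3,6)  (8,9)  (9,10)  (8,11)  (9,12)  (14,15)
take (2,3); take (3,6); take (8,9); take (9,10); take (14,15).
Selected 5 broadcasts.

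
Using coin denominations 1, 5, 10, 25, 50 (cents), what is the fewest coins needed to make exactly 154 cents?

7

Greedy: take as many of the largest coin as possible, then repeat with the remainder.
154 − 3×50→4 − 4×1→0
Total coins = 3 + 4 = 7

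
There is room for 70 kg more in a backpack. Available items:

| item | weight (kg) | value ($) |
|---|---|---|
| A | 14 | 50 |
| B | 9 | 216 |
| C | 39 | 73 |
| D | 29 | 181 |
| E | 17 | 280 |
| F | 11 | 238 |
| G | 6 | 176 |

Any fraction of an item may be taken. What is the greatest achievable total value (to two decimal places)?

1078.52

Ratios (sorted): G 29.33, B 24.00, F 21.64, E 16.47, D 6.24, A 3.57, C 1.87
take G (6 @ 176); take B (9 @ 216); take F (11 @ 238); take E (17 @ 280); take 27/29 of D → 168.52. Capacity used 70/70.
Total value = 1078.52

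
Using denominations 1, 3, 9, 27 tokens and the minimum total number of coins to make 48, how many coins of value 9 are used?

Use the largest denomination that fits, subtract, and repeat.
48 = 1×27 + 2×9 + 1×3
Count of 9: 2

2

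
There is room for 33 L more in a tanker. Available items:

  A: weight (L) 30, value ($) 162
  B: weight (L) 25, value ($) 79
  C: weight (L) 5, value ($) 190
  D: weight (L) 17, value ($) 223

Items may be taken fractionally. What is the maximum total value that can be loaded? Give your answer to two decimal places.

Sort by value per unit weight and fill in that order.
Ratios (sorted): C 38.00, D 13.12, A 5.40, B 3.16
take C (5 @ 190); take D (17 @ 223); take 11/30 of A → 59.40. Capacity used 33/33.
Total value = 472.40

472.40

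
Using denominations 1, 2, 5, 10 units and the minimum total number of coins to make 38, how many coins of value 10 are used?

3

Greedy: take as many of the largest coin as possible, then repeat with the remainder.
38 = 3×10 + 1×5 + 1×2 + 1×1
Count of 10: 3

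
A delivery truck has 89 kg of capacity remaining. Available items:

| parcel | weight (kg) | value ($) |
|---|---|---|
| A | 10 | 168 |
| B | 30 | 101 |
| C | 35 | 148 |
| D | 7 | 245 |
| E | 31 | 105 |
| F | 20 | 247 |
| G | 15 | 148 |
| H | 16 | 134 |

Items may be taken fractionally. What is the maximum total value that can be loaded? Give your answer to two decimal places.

Greedy by value/weight ratio, highest first.
Ratios (sorted): D 35.00, A 16.80, F 12.35, G 9.87, H 8.38, C 4.23, E 3.39, B 3.37
take D (7 @ 245); take A (10 @ 168); take F (20 @ 247); take G (15 @ 148); take H (16 @ 134); take 21/35 of C → 88.80. Capacity used 89/89.
Total value = 1030.80

1030.80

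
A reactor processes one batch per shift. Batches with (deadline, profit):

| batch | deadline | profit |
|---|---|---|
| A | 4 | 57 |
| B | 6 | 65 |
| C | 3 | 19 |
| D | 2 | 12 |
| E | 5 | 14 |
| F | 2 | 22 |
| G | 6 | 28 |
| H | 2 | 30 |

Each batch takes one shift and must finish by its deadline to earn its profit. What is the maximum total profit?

221

Sort by profit descending; place each in the latest free slot ≤ its deadline.
By profit: B(d6,65), A(d4,57), H(d2,30), G(d6,28), F(d2,22), C(d3,19), E(d5,14), D(d2,12)
B→slot 6; A→slot 4; H→slot 2; G→slot 5; F→slot 1; C→slot 3; E skipped; D skipped.
Profit = 22 + 30 + 19 + 57 + 28 + 65 = 221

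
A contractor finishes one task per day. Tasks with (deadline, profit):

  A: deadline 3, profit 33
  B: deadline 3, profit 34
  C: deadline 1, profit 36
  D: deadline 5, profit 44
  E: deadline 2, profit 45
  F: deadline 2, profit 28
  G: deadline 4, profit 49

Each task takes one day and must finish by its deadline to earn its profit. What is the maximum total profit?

208

Profit order: G=49 E=45 D=44 C=36 B=34 A=33 F=28
Assign: G→slot 4, E→slot 2, D→slot 5, C→slot 1, B→slot 3, A skipped, F skipped.
Slots: [1:C] [2:E] [3:B] [4:G] [5:D]
Profit = 36 + 45 + 34 + 49 + 44 = 208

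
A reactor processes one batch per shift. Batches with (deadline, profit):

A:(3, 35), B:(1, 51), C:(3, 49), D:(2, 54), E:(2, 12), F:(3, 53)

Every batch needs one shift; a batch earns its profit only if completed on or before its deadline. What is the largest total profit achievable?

Profit order: D=54 F=53 B=51 C=49 A=35 E=12
Assign: D→slot 2, F→slot 3, B→slot 1, C skipped, A skipped, E skipped.
Slots: [1:B] [2:D] [3:F]
Profit = 51 + 54 + 53 = 158

158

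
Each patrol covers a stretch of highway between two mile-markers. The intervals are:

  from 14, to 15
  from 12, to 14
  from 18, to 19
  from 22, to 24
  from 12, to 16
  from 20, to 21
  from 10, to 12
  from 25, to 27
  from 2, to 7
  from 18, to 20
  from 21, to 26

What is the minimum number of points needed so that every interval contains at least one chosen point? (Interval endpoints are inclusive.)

7

By right end: [2,7]  [10,12]  [12,14]  [14,15]  [12,16]  [18,19]  [18,20]  [20,21]  [22,24]  [21,26]  [25,27]
[2,7] uncovered → point at 7; [10,12] uncovered → point at 12; [14,15] uncovered → point at 15; [18,19] uncovered → point at 19; [20,21] uncovered → point at 21; [22,24] uncovered → point at 24; [25,27] uncovered → point at 27.
Points: 7, 12, 15, 19, 21, 24, 27 (7 total).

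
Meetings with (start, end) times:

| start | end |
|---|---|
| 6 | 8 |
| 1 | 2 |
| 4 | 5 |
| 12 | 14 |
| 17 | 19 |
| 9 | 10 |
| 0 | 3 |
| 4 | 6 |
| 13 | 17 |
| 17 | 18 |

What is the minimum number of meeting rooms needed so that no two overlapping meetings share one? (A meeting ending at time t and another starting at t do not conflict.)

starts: [0, 1, 4, 4, 6, 9, 12, 13, 17, 17]
ends:   [2, 3, 5, 6, 8, 10, 14, 17, 18, 19]
s0→1 s1→2  — peak 2.

2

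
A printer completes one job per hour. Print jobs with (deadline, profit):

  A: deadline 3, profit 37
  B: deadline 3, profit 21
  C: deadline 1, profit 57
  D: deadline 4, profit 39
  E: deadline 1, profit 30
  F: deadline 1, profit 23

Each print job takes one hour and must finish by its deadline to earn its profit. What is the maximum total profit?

Sort by profit descending; place each in the latest free slot ≤ its deadline.
Profit order: C=57 D=39 A=37 E=30 F=23 B=21
Assign: C→slot 1, D→slot 4, A→slot 3, E skipped, F skipped, B→slot 2.
Slots: [1:C] [2:B] [3:A] [4:D]
Profit = 57 + 21 + 37 + 39 = 154

154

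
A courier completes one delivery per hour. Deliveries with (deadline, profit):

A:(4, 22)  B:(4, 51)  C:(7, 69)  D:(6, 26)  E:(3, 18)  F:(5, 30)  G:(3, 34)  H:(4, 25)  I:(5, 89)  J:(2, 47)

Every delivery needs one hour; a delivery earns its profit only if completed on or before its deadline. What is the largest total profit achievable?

346

Sort by profit descending; place each in the latest free slot ≤ its deadline.
By profit: I(d5,89), C(d7,69), B(d4,51), J(d2,47), G(d3,34), F(d5,30), D(d6,26), H(d4,25), A(d4,22), E(d3,18)
I→slot 5; C→slot 7; B→slot 4; J→slot 2; G→slot 3; F→slot 1; D→slot 6; H skipped; A skipped; E skipped.
Profit = 30 + 47 + 34 + 51 + 89 + 26 + 69 = 346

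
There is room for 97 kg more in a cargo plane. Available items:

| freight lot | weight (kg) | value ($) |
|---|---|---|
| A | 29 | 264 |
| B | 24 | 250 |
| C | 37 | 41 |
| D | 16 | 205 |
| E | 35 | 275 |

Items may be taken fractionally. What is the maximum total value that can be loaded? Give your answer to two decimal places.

939.00

Ratios (sorted): D 12.81, B 10.42, A 9.10, E 7.86, C 1.11
take D (16 @ 205); take B (24 @ 250); take A (29 @ 264); take 28/35 of E → 220.00. Capacity used 97/97.
Total value = 939.00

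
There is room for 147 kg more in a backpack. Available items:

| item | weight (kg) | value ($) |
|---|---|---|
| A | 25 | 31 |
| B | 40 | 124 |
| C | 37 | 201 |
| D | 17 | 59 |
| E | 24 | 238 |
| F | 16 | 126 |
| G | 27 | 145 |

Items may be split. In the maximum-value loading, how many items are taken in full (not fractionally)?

5

Sort by value per unit weight and fill in that order.
Order: E (238/24=9.92) > F (126/16=7.88) > C (201/37=5.43) > G (145/27=5.37) > D (59/17=3.47) > B (124/40=3.10) > A (31/25=1.24)
Fill: take E (24 @ 238) → take F (16 @ 126) → take C (37 @ 201) → take G (27 @ 145) → take D (17 @ 59) → take 26/40 of B → 80.60; 147/147 used.
5 item(s) taken whole; one partial (take 26/40 of B).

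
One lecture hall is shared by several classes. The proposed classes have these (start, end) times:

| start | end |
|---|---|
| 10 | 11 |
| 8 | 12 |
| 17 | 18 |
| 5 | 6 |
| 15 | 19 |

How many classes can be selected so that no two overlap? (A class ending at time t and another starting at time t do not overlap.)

3

Order by finish time; keep every interval that doesn't clash with the previous kept one.
By end time: (5,6), (10,11), (8,12), (17,18), (15,19).
Pick (5,6); next start ≥ 6 → (10,11); next start ≥ 11 → (17,18).
Selected 3 classes.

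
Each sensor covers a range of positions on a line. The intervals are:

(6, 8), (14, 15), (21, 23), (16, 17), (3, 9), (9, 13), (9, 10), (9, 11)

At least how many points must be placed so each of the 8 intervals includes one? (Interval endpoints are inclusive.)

5

Process intervals by earliest right end; each time one isn't hit yet, stab at its right endpoint.
Sorted: [6,8] [3,9] [9,10] [9,11] [9,13] [14,15] [16,17] [21,23]
{[6,8],[3,9]} hit by 8; {[9,10],[9,11],[9,13]} hit by 10; {[14,15]} hit by 15; {[16,17]} hit by 17; {[21,23]} hit by 23.
Points: 8, 10, 15, 17, 23 (5 total).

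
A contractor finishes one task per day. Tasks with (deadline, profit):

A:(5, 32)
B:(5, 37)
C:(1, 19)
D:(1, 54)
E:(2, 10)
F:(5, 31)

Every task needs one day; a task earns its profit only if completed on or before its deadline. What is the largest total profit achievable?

Sort by profit descending; place each in the latest free slot ≤ its deadline.
Profit order: D=54 B=37 A=32 F=31 C=19 E=10
Assign: D→slot 1, B→slot 5, A→slot 4, F→slot 3, C skipped, E→slot 2.
Slots: [1:D] [2:E] [3:F] [4:A] [5:B]
Profit = 54 + 10 + 31 + 32 + 37 = 164

164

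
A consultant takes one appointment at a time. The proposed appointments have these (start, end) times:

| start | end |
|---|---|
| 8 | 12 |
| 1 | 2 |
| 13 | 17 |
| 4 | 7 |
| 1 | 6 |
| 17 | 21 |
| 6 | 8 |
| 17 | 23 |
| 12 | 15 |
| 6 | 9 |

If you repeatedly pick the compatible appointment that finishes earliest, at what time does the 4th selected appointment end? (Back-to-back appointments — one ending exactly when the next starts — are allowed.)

15

Sorted by end: (1,2)  (1,6)  (4,7)  (6,8)  (6,9)  (8,12)  (12,15)  (13,17)  (17,21)  (17,23)
take (1,2); take (4,7); take (8,12); take (12,15); take (17,21).
Selected: (1,2) (4,7) (8,12) (12,15) (17,21)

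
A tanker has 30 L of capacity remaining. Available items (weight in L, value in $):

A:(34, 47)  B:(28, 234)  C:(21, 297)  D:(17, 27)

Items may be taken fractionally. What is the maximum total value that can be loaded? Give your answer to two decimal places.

372.21

Sort by value per unit weight and fill in that order.
Ratios (sorted): C 14.14, B 8.36, D 1.59, A 1.38
take C (21 @ 297); take 9/28 of B → 75.21. Capacity used 30/30.
Total value = 372.21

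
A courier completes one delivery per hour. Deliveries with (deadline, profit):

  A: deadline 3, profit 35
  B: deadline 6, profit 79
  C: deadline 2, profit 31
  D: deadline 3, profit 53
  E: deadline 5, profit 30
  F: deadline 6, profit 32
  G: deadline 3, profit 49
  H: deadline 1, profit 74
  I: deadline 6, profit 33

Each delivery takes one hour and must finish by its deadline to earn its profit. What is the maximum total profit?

Sort by profit descending; place each in the latest free slot ≤ its deadline.
By profit: B(d6,79), H(d1,74), D(d3,53), G(d3,49), A(d3,35), I(d6,33), F(d6,32), C(d2,31), E(d5,30)
B→slot 6; H→slot 1; D→slot 3; G→slot 2; A skipped; I→slot 5; F→slot 4; C skipped; E skipped.
Profit = 74 + 49 + 53 + 32 + 33 + 79 = 320

320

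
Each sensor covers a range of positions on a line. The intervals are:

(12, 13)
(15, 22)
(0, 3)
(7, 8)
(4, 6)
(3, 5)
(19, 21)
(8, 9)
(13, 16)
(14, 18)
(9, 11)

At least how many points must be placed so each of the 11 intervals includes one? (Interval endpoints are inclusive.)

Sorted: [0,3] [3,5] [4,6] [7,8] [8,9] [9,11] [12,13] [13,16] [14,18] [19,21] [15,22]
{[0,3],[3,5]} hit by 3; {[4,6]} hit by 6; {[7,8],[8,9]} hit by 8; {[9,11]} hit by 11; {[12,13],[13,16]} hit by 13; {[14,18]} hit by 18; {[19,21],[15,22]} hit by 21.
Points: 3, 6, 8, 11, 13, 18, 21 (7 total).

7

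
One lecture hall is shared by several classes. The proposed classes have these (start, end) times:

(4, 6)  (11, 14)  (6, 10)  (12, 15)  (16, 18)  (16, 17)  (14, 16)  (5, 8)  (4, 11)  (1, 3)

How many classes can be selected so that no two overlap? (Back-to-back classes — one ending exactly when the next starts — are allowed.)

Sorted by end: (1,3)  (4,6)  (5,8)  (6,10)  (4,11)  (11,14)  (12,15)  (14,16)  (16,17)  (16,18)
take (1,3); take (4,6); take (6,10); take (11,14); take (14,16); take (16,17).
Selected 6 classes.

6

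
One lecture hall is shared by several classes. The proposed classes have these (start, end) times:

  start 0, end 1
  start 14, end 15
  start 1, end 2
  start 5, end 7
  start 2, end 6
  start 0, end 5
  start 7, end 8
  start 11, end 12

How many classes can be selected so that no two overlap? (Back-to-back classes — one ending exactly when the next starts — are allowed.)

Sort by end time and greedily take each interval whose start is ≥ the last chosen end.
By end time: (0,1), (1,2), (0,5), (2,6), (5,7), (7,8), (11,12), (14,15).
Pick (0,1); next start ≥ 1 → (1,2); next start ≥ 2 → (2,6); next start ≥ 6 → (7,8); next start ≥ 8 → (11,12); next start ≥ 12 → (14,15).
Selected 6 classes.

6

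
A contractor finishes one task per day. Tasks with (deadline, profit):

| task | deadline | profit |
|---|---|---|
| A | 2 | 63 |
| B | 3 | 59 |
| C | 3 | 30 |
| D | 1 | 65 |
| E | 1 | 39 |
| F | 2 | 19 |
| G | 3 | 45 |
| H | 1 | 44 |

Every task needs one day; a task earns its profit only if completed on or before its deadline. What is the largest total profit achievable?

187

Sort by profit descending; place each in the latest free slot ≤ its deadline.
Profit order: D=65 A=63 B=59 G=45 H=44 E=39 C=30 F=19
Assign: D→slot 1, A→slot 2, B→slot 3, G skipped, H skipped, E skipped, C skipped, F skipped.
Slots: [1:D] [2:A] [3:B]
Profit = 65 + 63 + 59 = 187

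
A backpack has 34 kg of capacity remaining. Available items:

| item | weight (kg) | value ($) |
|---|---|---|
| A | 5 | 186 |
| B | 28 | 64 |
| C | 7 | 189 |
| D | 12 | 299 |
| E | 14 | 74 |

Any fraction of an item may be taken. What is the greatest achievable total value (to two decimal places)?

726.86

Ratios (sorted): A 37.20, C 27.00, D 24.92, E 5.29, B 2.29
take A (5 @ 186); take C (7 @ 189); take D (12 @ 299); take 10/14 of E → 52.86. Capacity used 34/34.
Total value = 726.86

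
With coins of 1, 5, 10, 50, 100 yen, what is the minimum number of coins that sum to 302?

5

302 − 3×100→2 − 2×1→0
Total coins = 3 + 2 = 5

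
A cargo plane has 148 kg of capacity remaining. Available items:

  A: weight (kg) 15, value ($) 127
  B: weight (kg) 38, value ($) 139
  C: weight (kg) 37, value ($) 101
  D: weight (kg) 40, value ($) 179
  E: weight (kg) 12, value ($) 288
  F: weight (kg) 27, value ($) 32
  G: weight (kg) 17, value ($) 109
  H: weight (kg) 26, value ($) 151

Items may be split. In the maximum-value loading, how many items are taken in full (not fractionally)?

6

Order: E (288/12=24.00) > A (127/15=8.47) > G (109/17=6.41) > H (151/26=5.81) > D (179/40=4.47) > B (139/38=3.66) > C (101/37=2.73) > F (32/27=1.19)
Fill: take E (12 @ 288) → take A (15 @ 127) → take G (17 @ 109) → take H (26 @ 151) → take D (40 @ 179) → take B (38 @ 139); 148/148 used.
6 item(s) taken whole.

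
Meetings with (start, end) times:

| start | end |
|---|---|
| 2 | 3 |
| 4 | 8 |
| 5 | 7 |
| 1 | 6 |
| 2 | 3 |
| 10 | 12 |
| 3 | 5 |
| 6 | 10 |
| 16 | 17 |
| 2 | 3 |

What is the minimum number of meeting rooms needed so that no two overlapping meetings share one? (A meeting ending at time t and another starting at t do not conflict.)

4

starts: [1, 2, 2, 2, 3, 4, 5, 6, 10, 16]
ends:   [3, 3, 3, 5, 6, 7, 8, 10, 12, 17]
s1→1 s2→2 s2→3 s2→4  — peak 4.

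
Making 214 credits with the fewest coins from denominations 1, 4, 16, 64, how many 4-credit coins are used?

Greedy: take as many of the largest coin as possible, then repeat with the remainder.
214 = 3×64 + 1×16 + 1×4 + 2×1
Count of 4: 1

1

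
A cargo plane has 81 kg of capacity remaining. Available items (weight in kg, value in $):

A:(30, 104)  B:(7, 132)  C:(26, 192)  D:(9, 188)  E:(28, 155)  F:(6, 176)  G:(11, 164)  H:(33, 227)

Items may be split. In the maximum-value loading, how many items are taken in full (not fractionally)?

Greedy by value/weight ratio, highest first.
Order: F (176/6=29.33) > D (188/9=20.89) > B (132/7=18.86) > G (164/11=14.91) > C (192/26=7.38) > H (227/33=6.88) > E (155/28=5.54) > A (104/30=3.47)
Fill: take F (6 @ 176) → take D (9 @ 188) → take B (7 @ 132) → take G (11 @ 164) → take C (26 @ 192) → take 22/33 of H → 151.33; 81/81 used.
5 item(s) taken whole; one partial (take 22/33 of H).

5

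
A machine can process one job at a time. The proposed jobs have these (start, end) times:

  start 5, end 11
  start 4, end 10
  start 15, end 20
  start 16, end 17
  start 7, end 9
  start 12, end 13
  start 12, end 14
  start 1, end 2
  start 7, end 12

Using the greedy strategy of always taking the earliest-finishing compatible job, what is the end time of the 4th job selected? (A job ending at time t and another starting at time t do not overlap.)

Sort by end time and greedily take each interval whose start is ≥ the last chosen end.
Sorted by end: (1,2)  (7,9)  (4,10)  (5,11)  (7,12)  (12,13)  (12,14)  (16,17)  (15,20)
take (1,2); take (7,9); skip (5,11); skip (7,12); take (12,13); take (16,17).
Selected: (1,2) (7,9) (12,13) (16,17)

17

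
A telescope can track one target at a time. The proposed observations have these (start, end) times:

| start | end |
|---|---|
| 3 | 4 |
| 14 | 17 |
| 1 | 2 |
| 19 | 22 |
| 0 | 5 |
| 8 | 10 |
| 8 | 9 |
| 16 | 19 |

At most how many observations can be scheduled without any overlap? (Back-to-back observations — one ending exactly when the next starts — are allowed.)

Order by finish time; keep every interval that doesn't clash with the previous kept one.
Sorted by end: (1,2)  (3,4)  (0,5)  (8,9)  (8,10)  (14,17)  (16,19)  (19,22)
take (1,2); take (3,4); take (8,9); take (14,17); skip (16,19); take (19,22).
Selected 5 observations.

5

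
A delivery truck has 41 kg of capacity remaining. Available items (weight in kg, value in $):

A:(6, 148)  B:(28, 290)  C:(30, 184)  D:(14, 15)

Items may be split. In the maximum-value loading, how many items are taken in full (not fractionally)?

Greedy by value/weight ratio, highest first.
Ratios (sorted): A 24.67, B 10.36, C 6.13, D 1.07
take A (6 @ 148); take B (28 @ 290); take 7/30 of C → 42.93. Capacity used 41/41.
2 item(s) taken whole; one partial (take 7/30 of C).

2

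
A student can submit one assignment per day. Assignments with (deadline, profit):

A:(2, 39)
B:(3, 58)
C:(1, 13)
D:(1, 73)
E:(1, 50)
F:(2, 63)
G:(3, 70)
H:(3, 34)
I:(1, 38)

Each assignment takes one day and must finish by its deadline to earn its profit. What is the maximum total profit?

206

By profit: D(d1,73), G(d3,70), F(d2,63), B(d3,58), E(d1,50), A(d2,39), I(d1,38), H(d3,34), C(d1,13)
D→slot 1; G→slot 3; F→slot 2; B skipped; E skipped; A skipped; I skipped; H skipped; C skipped.
Profit = 73 + 63 + 70 = 206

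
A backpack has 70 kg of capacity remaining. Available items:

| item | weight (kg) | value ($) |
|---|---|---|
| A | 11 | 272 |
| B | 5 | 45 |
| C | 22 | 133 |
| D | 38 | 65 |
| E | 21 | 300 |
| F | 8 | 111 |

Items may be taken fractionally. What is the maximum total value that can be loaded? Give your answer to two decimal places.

Sort by value per unit weight and fill in that order.
Ratios (sorted): A 24.73, E 14.29, F 13.88, B 9.00, C 6.05, D 1.71
take A (11 @ 272); take E (21 @ 300); take F (8 @ 111); take B (5 @ 45); take C (22 @ 133); take 3/38 of D → 5.13. Capacity used 70/70.
Total value = 866.13

866.13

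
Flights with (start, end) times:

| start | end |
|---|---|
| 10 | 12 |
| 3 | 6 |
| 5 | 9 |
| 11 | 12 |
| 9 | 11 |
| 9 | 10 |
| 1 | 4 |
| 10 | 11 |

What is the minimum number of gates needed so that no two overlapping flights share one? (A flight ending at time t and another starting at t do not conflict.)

The answer is the maximum number of intervals overlapping at any instant.
starts: [1, 3, 5, 9, 9, 10, 10, 11]
ends:   [4, 6, 9, 10, 11, 11, 12, 12]
s1→1 s3→2 e4→1 s5→2 e6→1 e9→0 s9→1 s9→2 e10→1 s10→2 s10→3  — peak 3.

3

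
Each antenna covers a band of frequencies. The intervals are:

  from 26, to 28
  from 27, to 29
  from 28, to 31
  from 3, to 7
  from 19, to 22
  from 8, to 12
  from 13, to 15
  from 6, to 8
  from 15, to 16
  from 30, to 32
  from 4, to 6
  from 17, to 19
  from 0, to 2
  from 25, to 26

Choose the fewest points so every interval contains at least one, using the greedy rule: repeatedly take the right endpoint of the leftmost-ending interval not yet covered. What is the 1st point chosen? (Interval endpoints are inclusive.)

2

Sort by right endpoint; whenever an interval is uncovered, place a point at its right end.
By right end: [0,2]  [4,6]  [3,7]  [6,8]  [8,12]  [13,15]  [15,16]  [17,19]  [19,22]  [25,26]  [26,28]  [27,29]  [28,31]  [30,32]
[0,2] uncovered → point at 2; [4,6] uncovered → point at 6; [8,12] uncovered → point at 12; [13,15] uncovered → point at 15; [17,19] uncovered → point at 19; [25,26] uncovered → point at 26; [27,29] uncovered → point at 29; [30,32] uncovered → point at 32.
Points: 2, 6, 12, 15, 19, 26, 29, 32 (8 total).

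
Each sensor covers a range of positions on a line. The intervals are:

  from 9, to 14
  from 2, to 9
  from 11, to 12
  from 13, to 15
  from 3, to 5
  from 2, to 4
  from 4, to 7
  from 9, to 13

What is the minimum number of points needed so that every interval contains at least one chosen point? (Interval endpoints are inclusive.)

3

Process intervals by earliest right end; each time one isn't hit yet, stab at its right endpoint.
By right end: [2,4]  [3,5]  [4,7]  [2,9]  [11,12]  [9,13]  [9,14]  [13,15]
[2,4] uncovered → point at 4; [11,12] uncovered → point at 12; [13,15] uncovered → point at 15.
Points: 4, 12, 15 (3 total).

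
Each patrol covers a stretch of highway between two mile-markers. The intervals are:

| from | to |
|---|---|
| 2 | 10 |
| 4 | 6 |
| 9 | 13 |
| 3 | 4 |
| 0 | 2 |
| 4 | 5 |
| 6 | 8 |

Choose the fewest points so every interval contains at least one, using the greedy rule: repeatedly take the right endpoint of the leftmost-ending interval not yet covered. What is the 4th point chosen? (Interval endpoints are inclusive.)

13

Sorted: [0,2] [3,4] [4,5] [4,6] [6,8] [2,10] [9,13]
{[0,2]} hit by 2; {[3,4],[4,5],[4,6]} hit by 4; {[6,8],[2,10]} hit by 8; {[9,13]} hit by 13.
Points: 2, 4, 8, 13 (4 total).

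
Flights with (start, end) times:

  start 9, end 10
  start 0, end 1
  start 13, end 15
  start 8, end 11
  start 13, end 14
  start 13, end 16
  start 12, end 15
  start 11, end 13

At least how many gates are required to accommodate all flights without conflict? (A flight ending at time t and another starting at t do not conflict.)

Count concurrent intervals with a sweep; the peak is the room count.
starts: [0, 8, 9, 11, 12, 13, 13, 13]
ends:   [1, 10, 11, 13, 14, 15, 15, 16]
s0→1 e1→0 s8→1 s9→2 e10→1 e11→0 s11→1 s12→2 e13→1 s13→2 s13→3 s13→4  — peak 4.

4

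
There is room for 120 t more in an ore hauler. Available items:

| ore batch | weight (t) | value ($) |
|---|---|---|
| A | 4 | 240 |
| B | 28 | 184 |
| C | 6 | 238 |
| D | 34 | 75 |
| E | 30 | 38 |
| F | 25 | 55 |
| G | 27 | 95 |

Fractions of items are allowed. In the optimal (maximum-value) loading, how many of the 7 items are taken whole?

5

Greedy by value/weight ratio, highest first.
Ratios (sorted): A 60.00, C 39.67, B 6.57, G 3.52, D 2.21, F 2.20, E 1.27
take A (4 @ 240); take C (6 @ 238); take B (28 @ 184); take G (27 @ 95); take D (34 @ 75); take 21/25 of F → 46.20. Capacity used 120/120.
5 item(s) taken whole; one partial (take 21/25 of F).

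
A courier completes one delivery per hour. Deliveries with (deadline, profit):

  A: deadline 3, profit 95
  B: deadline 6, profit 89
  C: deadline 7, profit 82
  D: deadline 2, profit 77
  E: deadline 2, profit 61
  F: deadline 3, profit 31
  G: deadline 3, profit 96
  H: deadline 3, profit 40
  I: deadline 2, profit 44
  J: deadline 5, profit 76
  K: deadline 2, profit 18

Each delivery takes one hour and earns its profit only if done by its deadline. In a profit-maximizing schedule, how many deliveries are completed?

Take jobs in profit order; each goes to the latest open slot no later than its deadline.
By profit: G(d3,96), A(d3,95), B(d6,89), C(d7,82), D(d2,77), J(d5,76), E(d2,61), I(d2,44), H(d3,40), F(d3,31), K(d2,18)
G→slot 3; A→slot 2; B→slot 6; C→slot 7; D→slot 1; J→slot 5; E skipped; I skipped; H skipped; F skipped; K skipped.
6 of 11 scheduled.

6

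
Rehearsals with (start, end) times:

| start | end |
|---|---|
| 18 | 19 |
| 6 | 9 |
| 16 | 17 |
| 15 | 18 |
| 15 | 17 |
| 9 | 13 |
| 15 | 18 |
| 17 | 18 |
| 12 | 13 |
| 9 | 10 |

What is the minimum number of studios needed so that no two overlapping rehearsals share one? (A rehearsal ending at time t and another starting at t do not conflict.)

The answer is the maximum number of intervals overlapping at any instant.
Events (time:±→running): 6:+→1 9:-→0 9:+→1 9:+→2 10:-→1 12:+→2 13:-→1 13:-→0 15:+→1 15:+→2 15:+→3 16:+→4 … peak 4.

4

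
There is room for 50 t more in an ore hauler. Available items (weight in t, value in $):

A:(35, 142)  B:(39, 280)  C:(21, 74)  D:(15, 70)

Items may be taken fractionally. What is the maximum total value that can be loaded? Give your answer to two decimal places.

Ratios (sorted): B 7.18, D 4.67, A 4.06, C 3.52
take B (39 @ 280); take 11/15 of D → 51.33. Capacity used 50/50.
Total value = 331.33

331.33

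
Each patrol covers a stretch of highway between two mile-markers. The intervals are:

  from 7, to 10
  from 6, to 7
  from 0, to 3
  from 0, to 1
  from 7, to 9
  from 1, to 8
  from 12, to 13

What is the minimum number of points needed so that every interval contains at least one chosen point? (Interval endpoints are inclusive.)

3

Sorted: [0,1] [0,3] [6,7] [1,8] [7,9] [7,10] [12,13]
{[0,1],[0,3]} hit by 1; {[6,7],[1,8],[7,9],[7,10]} hit by 7; {[12,13]} hit by 13.
Points: 1, 7, 13 (3 total).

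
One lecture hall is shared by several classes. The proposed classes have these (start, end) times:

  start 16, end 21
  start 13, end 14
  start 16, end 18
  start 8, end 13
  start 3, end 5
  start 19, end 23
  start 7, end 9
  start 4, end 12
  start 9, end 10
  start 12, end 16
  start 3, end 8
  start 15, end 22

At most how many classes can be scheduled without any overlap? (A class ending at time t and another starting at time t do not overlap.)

6

By end time: (3,5), (3,8), (7,9), (9,10), (4,12), (8,13), (13,14), (12,16), (16,18), (16,21), (15,22), (19,23).
Pick (3,5); next start ≥ 5 → (7,9); next start ≥ 9 → (9,10); next start ≥ 10 → (13,14); next start ≥ 14 → (16,18); next start ≥ 18 → (19,23).
Selected 6 classes.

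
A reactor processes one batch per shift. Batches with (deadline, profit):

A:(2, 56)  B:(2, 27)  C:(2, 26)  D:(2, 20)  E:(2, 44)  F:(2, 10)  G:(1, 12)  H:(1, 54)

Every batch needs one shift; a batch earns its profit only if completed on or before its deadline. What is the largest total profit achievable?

By profit: A(d2,56), H(d1,54), E(d2,44), B(d2,27), C(d2,26), D(d2,20), G(d1,12), F(d2,10)
A→slot 2; H→slot 1; E skipped; B skipped; C skipped; D skipped; G skipped; F skipped.
Profit = 54 + 56 = 110

110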